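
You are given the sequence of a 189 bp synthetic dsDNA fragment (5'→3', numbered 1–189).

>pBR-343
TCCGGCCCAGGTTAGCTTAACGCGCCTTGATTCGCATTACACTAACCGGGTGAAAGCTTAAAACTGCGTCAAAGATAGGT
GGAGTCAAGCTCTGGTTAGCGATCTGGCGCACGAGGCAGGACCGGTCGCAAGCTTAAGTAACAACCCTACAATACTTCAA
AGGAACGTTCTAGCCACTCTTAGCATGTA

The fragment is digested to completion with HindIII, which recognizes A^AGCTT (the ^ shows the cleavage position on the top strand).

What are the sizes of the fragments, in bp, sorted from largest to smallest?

76, 59, 54 bp

HindIII sites (AAGCTT) start at positions 54, 130.
HindIII cuts after the first base of each site, so after positions 54, 130.
Linear molecule, 2 cuts → 3 fragments:
  1–54 → 54 bp
  55–130 → 76 bp
  131–189 → 59 bp
Sorted largest to smallest: 76, 59, 54 bp.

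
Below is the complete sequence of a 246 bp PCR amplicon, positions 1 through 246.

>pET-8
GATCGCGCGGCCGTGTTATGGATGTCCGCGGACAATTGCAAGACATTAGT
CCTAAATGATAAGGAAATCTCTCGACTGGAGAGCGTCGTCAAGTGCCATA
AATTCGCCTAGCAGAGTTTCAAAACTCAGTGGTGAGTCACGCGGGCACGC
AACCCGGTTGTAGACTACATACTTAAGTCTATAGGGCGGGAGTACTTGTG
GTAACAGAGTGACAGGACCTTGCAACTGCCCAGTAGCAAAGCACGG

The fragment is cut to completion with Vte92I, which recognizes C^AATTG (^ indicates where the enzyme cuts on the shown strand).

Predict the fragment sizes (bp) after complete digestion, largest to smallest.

The Vte92I site (CAATTG) starts at position 33.
Vte92I cuts after the first base of each site, so after position 33.
Linear molecule, 1 cut → 2 fragments:
  1–33 → 33 bp
  34–246 → 213 bp
Sorted largest to smallest: 213, 33 bp.

213, 33 bp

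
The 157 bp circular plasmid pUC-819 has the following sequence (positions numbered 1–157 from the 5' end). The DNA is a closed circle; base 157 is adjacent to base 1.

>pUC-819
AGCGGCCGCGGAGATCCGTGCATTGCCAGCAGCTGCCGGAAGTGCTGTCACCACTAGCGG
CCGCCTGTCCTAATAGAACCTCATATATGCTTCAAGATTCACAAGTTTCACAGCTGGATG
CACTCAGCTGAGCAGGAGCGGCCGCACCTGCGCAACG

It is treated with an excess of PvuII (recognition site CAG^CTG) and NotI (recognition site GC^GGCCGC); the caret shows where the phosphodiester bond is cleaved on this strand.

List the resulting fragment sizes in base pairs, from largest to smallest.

PvuII sites (CAGCTG) start at positions 30, 111, 125.
PvuII cuts after base 3 of each site, so after positions 32, 113, 127.
NotI sites (GCGGCCGC) start at positions 2, 57, 138.
NotI cuts after base 2 of each site, so after positions 3, 58, 139.
Combined cut positions: 3, 32, 58, 113, 127, 139.
Circular molecule, 6 cuts → 6 fragments:
  4–32 → 29 bp
  33–58 → 26 bp
  59–113 → 55 bp
  114–127 → 14 bp
  128–139 → 12 bp
  140–157 then 1–3 → 18 + 3 = 21 bp
Sorted largest to smallest: 55, 29, 26, 21, 14, 12 bp.

55, 29, 26, 21, 14, 12 bp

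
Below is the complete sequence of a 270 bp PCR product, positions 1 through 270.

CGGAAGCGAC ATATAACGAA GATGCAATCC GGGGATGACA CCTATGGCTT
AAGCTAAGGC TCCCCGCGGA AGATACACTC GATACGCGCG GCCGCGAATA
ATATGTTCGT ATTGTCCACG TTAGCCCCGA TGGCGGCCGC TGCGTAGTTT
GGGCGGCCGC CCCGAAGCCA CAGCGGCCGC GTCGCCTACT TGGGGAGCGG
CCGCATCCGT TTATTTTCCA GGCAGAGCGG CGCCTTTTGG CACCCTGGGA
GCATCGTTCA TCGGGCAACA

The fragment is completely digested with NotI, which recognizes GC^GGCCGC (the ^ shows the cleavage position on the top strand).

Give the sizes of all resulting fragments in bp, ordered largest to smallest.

NotI sites (GCGGCCGC) start at positions 88, 133, 153, 173, 197.
NotI cuts after base 2 of each site, so after positions 89, 134, 154, 174, 198.
Linear molecule, 5 cuts → 6 fragments:
  1–89 → 89 bp
  90–134 → 45 bp
  135–154 → 20 bp
  155–174 → 20 bp
  175–198 → 24 bp
  199–270 → 72 bp
Sorted largest to smallest: 89, 72, 45, 24, 20, 20 bp.

89, 72, 45, 24, 20, 20 bp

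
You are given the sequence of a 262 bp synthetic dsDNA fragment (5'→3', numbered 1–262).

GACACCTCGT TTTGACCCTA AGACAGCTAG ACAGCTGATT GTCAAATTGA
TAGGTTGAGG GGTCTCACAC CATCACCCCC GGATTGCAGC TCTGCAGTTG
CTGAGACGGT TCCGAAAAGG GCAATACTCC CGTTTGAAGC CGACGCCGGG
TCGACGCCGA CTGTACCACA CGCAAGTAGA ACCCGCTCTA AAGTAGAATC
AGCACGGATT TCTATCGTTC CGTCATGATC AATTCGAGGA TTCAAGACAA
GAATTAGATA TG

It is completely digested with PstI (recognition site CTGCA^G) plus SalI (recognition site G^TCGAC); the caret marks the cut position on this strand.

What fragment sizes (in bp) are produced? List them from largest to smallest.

112, 96, 54 bp

The PstI site (CTGCAG) starts at position 92.
PstI cuts after base 5 of each site (before the last base), so after position 96.
The SalI site (GTCGAC) starts at position 150.
SalI cuts after the first base of each site, so after position 150.
Combined cut positions: 96, 150.
Linear molecule, 2 cuts → 3 fragments:
  1–96 → 96 bp
  97–150 → 54 bp
  151–262 → 112 bp
Sorted largest to smallest: 112, 96, 54 bp.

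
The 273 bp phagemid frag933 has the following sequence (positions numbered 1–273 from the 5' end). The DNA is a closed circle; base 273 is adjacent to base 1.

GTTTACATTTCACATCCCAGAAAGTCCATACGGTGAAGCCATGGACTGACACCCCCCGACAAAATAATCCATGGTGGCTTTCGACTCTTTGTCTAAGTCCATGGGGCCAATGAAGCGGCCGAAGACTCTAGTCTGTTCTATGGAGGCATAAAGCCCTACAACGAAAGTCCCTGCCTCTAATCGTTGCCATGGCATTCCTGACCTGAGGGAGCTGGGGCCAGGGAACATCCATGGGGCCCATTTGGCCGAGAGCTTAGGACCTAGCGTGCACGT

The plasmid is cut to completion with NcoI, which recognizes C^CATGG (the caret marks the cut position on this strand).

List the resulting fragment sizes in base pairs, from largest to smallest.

88, 83, 42, 30, 30 bp

NcoI sites (CCATGG) start at positions 39, 69, 99, 187, 229.
NcoI cuts after the first base of each site, so after positions 39, 69, 99, 187, 229.
Circular molecule, 5 cuts → 5 fragments:
  40–69 → 30 bp
  70–99 → 30 bp
  100–187 → 88 bp
  188–229 → 42 bp
  230–273 then 1–39 → 44 + 39 = 83 bp
Sorted largest to smallest: 88, 83, 42, 30, 30 bp.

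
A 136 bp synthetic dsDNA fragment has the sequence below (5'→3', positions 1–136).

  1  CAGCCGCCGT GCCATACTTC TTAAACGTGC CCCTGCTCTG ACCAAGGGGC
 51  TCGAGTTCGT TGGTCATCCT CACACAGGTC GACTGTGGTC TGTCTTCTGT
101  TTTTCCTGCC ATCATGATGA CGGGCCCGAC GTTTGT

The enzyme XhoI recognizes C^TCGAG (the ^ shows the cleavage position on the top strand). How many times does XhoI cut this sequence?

1

CTCGAG occurs starting at position 50.
XhoI cuts at 1 site.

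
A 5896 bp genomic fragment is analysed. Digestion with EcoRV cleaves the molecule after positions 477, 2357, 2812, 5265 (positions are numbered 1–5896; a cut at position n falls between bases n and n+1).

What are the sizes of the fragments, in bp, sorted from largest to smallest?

Linear molecule, 4 cuts → 5 fragments:
  477 − 0 = 477 bp
  2357 − 477 = 1880 bp
  2812 − 2357 = 455 bp
  5265 − 2812 = 2453 bp
  5896 − 5265 = 631 bp
Sorted largest to smallest: 2453, 1880, 631, 477, 455 bp.

2453, 1880, 631, 477, 455 bp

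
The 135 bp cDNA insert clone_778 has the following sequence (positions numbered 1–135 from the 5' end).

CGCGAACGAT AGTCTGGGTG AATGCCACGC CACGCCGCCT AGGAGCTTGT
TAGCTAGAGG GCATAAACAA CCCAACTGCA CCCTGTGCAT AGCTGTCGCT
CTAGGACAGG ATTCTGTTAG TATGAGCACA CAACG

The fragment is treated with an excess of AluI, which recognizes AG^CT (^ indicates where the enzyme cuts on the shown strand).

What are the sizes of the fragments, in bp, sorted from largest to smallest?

AluI sites (AGCT) start at positions 44, 52, 91.
AluI cuts after base 2 of each site, so after positions 45, 53, 92.
Linear molecule, 3 cuts → 4 fragments:
  1–45 → 45 bp
  46–53 → 8 bp
  54–92 → 39 bp
  93–135 → 43 bp
Sorted largest to smallest: 45, 43, 39, 8 bp.

45, 43, 39, 8 bp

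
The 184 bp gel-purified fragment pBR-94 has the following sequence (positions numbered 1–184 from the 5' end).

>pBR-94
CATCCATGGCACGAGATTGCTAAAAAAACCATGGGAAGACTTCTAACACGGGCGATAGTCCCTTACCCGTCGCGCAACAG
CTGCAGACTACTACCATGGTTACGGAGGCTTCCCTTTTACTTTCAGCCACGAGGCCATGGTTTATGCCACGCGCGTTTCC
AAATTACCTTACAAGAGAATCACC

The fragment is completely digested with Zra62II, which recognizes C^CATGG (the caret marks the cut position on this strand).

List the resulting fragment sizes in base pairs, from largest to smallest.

Zra62II sites (CCATGG) start at positions 4, 29, 94, 135.
Zra62II cuts after the first base of each site, so after positions 4, 29, 94, 135.
Linear molecule, 4 cuts → 5 fragments:
  1–4 → 4 bp
  5–29 → 25 bp
  30–94 → 65 bp
  95–135 → 41 bp
  136–184 → 49 bp
Sorted largest to smallest: 65, 49, 41, 25, 4 bp.

65, 49, 41, 25, 4 bp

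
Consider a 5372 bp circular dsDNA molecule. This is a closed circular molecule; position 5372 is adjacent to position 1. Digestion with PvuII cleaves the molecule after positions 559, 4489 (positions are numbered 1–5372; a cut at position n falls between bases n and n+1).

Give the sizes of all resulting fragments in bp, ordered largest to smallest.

3930, 1442 bp

Circular molecule, 2 cuts → 2 fragments:
  4489 − 559 = 3930 bp
  wrap: 5372 − 4489 + 559 = 1442 bp
Sorted largest to smallest: 3930, 1442 bp.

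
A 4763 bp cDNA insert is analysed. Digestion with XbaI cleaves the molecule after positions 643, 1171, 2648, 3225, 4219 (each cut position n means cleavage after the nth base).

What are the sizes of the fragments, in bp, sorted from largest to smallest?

Linear molecule, 5 cuts → 6 fragments:
  643 − 0 = 643 bp
  1171 − 643 = 528 bp
  2648 − 1171 = 1477 bp
  3225 − 2648 = 577 bp
  4219 − 3225 = 994 bp
  4763 − 4219 = 544 bp
Sorted largest to smallest: 1477, 994, 643, 577, 544, 528 bp.

1477, 994, 643, 577, 544, 528 bp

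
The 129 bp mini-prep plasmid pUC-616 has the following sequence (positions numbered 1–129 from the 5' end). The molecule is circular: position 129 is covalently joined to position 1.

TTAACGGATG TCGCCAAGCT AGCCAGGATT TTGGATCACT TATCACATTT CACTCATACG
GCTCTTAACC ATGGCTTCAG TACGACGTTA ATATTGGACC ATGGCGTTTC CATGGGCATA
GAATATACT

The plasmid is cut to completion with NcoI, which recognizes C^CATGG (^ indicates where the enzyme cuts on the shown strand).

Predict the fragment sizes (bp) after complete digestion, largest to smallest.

88, 30, 11 bp

NcoI sites (CCATGG) start at positions 69, 99, 110.
NcoI cuts after the first base of each site, so after positions 69, 99, 110.
Circular molecule, 3 cuts → 3 fragments:
  70–99 → 30 bp
  100–110 → 11 bp
  111–129 then 1–69 → 19 + 69 = 88 bp
Sorted largest to smallest: 88, 30, 11 bp.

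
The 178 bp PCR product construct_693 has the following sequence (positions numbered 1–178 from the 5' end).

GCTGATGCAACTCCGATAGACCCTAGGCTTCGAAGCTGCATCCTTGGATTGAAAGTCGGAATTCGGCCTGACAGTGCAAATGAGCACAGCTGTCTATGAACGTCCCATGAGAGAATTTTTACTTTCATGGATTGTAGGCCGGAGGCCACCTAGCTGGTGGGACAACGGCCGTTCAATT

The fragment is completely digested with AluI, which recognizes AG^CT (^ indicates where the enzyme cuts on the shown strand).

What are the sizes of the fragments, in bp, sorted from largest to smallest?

AluI sites (AGCT) start at positions 34, 88, 152.
AluI cuts after base 2 of each site, so after positions 35, 89, 153.
Linear molecule, 3 cuts → 4 fragments:
  1–35 → 35 bp
  36–89 → 54 bp
  90–153 → 64 bp
  154–178 → 25 bp
Sorted largest to smallest: 64, 54, 35, 25 bp.

64, 54, 35, 25 bp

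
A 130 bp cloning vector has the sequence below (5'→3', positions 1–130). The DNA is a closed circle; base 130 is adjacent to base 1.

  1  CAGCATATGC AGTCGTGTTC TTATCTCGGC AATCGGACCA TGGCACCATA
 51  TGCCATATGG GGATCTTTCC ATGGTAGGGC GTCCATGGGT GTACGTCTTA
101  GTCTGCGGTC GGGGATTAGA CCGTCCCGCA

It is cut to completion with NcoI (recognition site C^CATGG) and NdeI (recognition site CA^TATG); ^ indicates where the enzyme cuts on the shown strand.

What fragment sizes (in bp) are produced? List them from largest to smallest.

NcoI sites (CCATGG) start at positions 38, 69, 83.
NcoI cuts after the first base of each site, so after positions 38, 69, 83.
NdeI sites (CATATG) start at positions 4, 47, 54.
NdeI cuts after base 2 of each site, so after positions 5, 48, 55.
Combined cut positions: 5, 38, 48, 55, 69, 83.
Circular molecule, 6 cuts → 6 fragments:
  6–38 → 33 bp
  39–48 → 10 bp
  49–55 → 7 bp
  56–69 → 14 bp
  70–83 → 14 bp
  84–130 then 1–5 → 47 + 5 = 52 bp
Sorted largest to smallest: 52, 33, 14, 14, 10, 7 bp.

52, 33, 14, 14, 10, 7 bp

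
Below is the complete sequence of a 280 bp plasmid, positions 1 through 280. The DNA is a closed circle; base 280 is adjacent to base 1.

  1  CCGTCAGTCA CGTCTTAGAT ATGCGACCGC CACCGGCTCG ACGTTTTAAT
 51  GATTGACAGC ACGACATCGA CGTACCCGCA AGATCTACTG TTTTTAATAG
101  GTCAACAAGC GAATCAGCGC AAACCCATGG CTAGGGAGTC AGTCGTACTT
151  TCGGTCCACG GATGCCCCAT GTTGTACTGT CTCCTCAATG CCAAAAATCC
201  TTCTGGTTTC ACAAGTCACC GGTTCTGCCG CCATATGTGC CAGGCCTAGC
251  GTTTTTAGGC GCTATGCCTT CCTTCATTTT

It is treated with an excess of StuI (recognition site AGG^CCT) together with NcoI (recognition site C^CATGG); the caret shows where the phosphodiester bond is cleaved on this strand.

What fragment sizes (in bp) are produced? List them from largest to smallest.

161, 119 bp

The StuI site (AGGCCT) starts at position 242.
StuI cuts after base 3 of each site, so after position 244.
The NcoI site (CCATGG) starts at position 125.
NcoI cuts after the first base of each site, so after position 125.
Combined cut positions: 125, 244.
Circular molecule, 2 cuts → 2 fragments:
  126–244 → 119 bp
  245–280 then 1–125 → 36 + 125 = 161 bp
Sorted largest to smallest: 161, 119 bp.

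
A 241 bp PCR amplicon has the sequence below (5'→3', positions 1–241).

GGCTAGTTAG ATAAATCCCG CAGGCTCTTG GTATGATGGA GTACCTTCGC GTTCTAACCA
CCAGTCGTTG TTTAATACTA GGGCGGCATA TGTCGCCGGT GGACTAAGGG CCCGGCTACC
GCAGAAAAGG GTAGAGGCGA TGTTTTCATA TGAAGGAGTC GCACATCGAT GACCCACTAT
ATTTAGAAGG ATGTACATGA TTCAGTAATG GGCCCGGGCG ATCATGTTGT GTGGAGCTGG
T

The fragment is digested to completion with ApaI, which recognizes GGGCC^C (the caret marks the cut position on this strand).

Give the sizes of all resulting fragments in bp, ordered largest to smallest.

ApaI sites (GGGCCC) start at positions 108, 210.
ApaI cuts after base 5 of each site (before the last base), so after positions 112, 214.
Linear molecule, 2 cuts → 3 fragments:
  1–112 → 112 bp
  113–214 → 102 bp
  215–241 → 27 bp
Sorted largest to smallest: 112, 102, 27 bp.

112, 102, 27 bp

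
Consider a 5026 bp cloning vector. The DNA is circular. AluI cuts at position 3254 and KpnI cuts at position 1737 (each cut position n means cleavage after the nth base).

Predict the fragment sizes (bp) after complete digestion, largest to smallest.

Combined cut positions (sorted): 1737, 3254.
Circular molecule, 2 cuts → 2 fragments:
  3254 − 1737 = 1517 bp
  wrap: 5026 − 3254 + 1737 = 3509 bp
Sorted largest to smallest: 3509, 1517 bp.

3509, 1517 bp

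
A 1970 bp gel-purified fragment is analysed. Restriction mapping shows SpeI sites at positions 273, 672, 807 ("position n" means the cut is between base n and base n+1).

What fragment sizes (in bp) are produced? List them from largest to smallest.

1163, 399, 273, 135 bp

Linear molecule, 3 cuts → 4 fragments:
  273 − 0 = 273 bp
  672 − 273 = 399 bp
  807 − 672 = 135 bp
  1970 − 807 = 1163 bp
Sorted largest to smallest: 1163, 399, 273, 135 bp.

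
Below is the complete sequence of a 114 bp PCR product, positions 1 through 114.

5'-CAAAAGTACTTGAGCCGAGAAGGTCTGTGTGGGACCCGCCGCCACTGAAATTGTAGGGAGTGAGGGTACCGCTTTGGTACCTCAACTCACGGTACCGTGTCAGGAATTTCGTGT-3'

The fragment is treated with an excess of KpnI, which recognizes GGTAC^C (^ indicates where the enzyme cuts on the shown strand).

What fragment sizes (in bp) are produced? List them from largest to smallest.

69, 19, 15, 11 bp

KpnI sites (GGTACC) start at positions 65, 76, 91.
KpnI cuts after base 5 of each site (before the last base), so after positions 69, 80, 95.
Linear molecule, 3 cuts → 4 fragments:
  1–69 → 69 bp
  70–80 → 11 bp
  81–95 → 15 bp
  96–114 → 19 bp
Sorted largest to smallest: 69, 19, 15, 11 bp.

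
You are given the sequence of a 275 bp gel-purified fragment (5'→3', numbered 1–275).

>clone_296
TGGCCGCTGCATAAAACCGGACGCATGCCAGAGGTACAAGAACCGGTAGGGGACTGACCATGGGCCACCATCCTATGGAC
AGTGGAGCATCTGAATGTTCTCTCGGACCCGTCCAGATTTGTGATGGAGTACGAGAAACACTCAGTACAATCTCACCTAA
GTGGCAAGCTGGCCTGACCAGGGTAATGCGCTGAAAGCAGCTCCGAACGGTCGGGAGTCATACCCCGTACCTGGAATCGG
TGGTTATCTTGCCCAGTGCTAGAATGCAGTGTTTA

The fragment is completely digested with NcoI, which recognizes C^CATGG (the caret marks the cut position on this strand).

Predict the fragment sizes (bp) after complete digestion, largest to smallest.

217, 58 bp

The NcoI site (CCATGG) starts at position 58.
NcoI cuts after the first base of each site, so after position 58.
Linear molecule, 1 cut → 2 fragments:
  1–58 → 58 bp
  59–275 → 217 bp
Sorted largest to smallest: 217, 58 bp.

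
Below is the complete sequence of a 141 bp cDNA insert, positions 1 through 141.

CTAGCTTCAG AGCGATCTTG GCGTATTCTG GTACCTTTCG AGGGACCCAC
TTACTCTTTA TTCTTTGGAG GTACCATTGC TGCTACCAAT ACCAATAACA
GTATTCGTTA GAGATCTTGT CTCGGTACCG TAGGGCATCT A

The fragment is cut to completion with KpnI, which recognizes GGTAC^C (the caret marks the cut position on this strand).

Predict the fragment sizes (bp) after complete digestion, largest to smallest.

KpnI sites (GGTACC) start at positions 30, 70, 124.
KpnI cuts after base 5 of each site (before the last base), so after positions 34, 74, 128.
Linear molecule, 3 cuts → 4 fragments:
  1–34 → 34 bp
  35–74 → 40 bp
  75–128 → 54 bp
  129–141 → 13 bp
Sorted largest to smallest: 54, 40, 34, 13 bp.

54, 40, 34, 13 bp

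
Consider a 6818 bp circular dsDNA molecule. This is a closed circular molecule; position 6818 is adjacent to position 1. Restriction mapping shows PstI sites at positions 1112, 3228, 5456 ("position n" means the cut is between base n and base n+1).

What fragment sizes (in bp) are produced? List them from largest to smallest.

Circular molecule, 3 cuts → 3 fragments:
  3228 − 1112 = 2116 bp
  5456 − 3228 = 2228 bp
  wrap: 6818 − 5456 + 1112 = 2474 bp
Sorted largest to smallest: 2474, 2228, 2116 bp.

2474, 2228, 2116 bp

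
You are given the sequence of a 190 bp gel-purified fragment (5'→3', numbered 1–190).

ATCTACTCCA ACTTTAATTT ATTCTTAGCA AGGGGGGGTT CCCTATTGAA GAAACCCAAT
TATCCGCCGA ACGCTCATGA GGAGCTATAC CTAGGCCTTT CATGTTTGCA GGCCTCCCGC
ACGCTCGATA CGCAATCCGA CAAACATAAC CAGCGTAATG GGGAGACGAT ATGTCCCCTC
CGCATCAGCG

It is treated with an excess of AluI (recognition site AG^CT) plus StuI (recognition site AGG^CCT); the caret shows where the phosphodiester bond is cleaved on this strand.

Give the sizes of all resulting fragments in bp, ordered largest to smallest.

84, 78, 17, 11 bp

The AluI site (AGCT) starts at position 83.
AluI cuts after base 2 of each site, so after position 84.
StuI sites (AGGCCT) start at positions 93, 110.
StuI cuts after base 3 of each site, so after positions 95, 112.
Combined cut positions: 84, 95, 112.
Linear molecule, 3 cuts → 4 fragments:
  1–84 → 84 bp
  85–95 → 11 bp
  96–112 → 17 bp
  113–190 → 78 bp
Sorted largest to smallest: 84, 78, 17, 11 bp.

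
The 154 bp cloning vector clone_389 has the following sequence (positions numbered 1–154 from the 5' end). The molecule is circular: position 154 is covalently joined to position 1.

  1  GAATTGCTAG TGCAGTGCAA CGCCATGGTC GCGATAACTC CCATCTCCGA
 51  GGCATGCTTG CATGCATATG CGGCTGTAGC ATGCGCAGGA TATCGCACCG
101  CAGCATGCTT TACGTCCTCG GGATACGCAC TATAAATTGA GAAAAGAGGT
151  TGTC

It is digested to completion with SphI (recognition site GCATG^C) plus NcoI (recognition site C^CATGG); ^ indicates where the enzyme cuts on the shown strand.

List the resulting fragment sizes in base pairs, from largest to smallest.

SphI sites (GCATGC) start at positions 52, 60, 79, 103.
SphI cuts after base 5 of each site (before the last base), so after positions 56, 64, 83, 107.
The NcoI site (CCATGG) starts at position 23.
NcoI cuts after the first base of each site, so after position 23.
Combined cut positions: 23, 56, 64, 83, 107.
Circular molecule, 5 cuts → 5 fragments:
  24–56 → 33 bp
  57–64 → 8 bp
  65–83 → 19 bp
  84–107 → 24 bp
  108–154 then 1–23 → 47 + 23 = 70 bp
Sorted largest to smallest: 70, 33, 24, 19, 8 bp.

70, 33, 24, 19, 8 bp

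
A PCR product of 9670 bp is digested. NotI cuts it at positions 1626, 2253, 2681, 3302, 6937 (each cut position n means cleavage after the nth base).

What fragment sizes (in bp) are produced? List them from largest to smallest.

3635, 2733, 1626, 627, 621, 428 bp

Linear molecule, 5 cuts → 6 fragments:
  1626 − 0 = 1626 bp
  2253 − 1626 = 627 bp
  2681 − 2253 = 428 bp
  3302 − 2681 = 621 bp
  6937 − 3302 = 3635 bp
  9670 − 6937 = 2733 bp
Sorted largest to smallest: 3635, 2733, 1626, 627, 621, 428 bp.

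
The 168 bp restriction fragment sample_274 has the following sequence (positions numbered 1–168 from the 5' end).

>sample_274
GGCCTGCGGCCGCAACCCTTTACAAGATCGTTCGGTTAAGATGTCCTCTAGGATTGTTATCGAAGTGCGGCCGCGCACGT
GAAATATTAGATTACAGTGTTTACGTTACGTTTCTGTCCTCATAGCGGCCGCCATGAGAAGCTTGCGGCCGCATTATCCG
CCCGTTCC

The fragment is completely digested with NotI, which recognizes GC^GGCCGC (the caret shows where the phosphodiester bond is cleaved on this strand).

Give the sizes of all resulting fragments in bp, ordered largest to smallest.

NotI sites (GCGGCCGC) start at positions 6, 67, 125, 145.
NotI cuts after base 2 of each site, so after positions 7, 68, 126, 146.
Linear molecule, 4 cuts → 5 fragments:
  1–7 → 7 bp
  8–68 → 61 bp
  69–126 → 58 bp
  127–146 → 20 bp
  147–168 → 22 bp
Sorted largest to smallest: 61, 58, 22, 20, 7 bp.

61, 58, 22, 20, 7 bp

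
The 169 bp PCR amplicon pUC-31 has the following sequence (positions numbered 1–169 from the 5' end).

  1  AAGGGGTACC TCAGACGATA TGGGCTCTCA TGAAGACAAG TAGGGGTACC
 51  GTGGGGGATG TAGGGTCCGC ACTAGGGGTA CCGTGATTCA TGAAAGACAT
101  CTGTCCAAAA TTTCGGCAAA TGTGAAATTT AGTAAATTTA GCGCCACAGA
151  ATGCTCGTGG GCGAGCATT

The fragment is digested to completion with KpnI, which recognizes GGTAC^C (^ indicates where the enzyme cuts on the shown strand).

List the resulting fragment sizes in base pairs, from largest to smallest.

88, 40, 32, 9 bp

KpnI sites (GGTACC) start at positions 5, 45, 77.
KpnI cuts after base 5 of each site (before the last base), so after positions 9, 49, 81.
Linear molecule, 3 cuts → 4 fragments:
  1–9 → 9 bp
  10–49 → 40 bp
  50–81 → 32 bp
  82–169 → 88 bp
Sorted largest to smallest: 88, 40, 32, 9 bp.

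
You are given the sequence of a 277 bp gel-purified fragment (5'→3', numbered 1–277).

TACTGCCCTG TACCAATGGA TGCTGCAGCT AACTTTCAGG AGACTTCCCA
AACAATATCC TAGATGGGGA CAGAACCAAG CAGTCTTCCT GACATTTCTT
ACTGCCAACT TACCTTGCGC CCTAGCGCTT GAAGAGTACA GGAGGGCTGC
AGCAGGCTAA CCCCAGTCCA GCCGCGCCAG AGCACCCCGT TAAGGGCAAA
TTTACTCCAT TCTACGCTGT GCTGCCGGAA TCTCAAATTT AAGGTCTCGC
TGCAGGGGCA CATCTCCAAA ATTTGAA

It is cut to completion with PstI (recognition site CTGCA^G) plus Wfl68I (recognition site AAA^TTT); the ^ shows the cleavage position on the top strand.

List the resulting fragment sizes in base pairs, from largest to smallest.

PstI sites (CTGCAG) start at positions 23, 147, 250.
PstI cuts after base 5 of each site (before the last base), so after positions 27, 151, 254.
Wfl68I sites (AAATTT) start at positions 198, 235, 269.
Wfl68I cuts after base 3 of each site, so after positions 200, 237, 271.
Combined cut positions: 27, 151, 200, 237, 254, 271.
Linear molecule, 6 cuts → 7 fragments:
  1–27 → 27 bp
  28–151 → 124 bp
  152–200 → 49 bp
  201–237 → 37 bp
  238–254 → 17 bp
  255–271 → 17 bp
  272–277 → 6 bp
Sorted largest to smallest: 124, 49, 37, 27, 17, 17, 6 bp.

124, 49, 37, 27, 17, 17, 6 bp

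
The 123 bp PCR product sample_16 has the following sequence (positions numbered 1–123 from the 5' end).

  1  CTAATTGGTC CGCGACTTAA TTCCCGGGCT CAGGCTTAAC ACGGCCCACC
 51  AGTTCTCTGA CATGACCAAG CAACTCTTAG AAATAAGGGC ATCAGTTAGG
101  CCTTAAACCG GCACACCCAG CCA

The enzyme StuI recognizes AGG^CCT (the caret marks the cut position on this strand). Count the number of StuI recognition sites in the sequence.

1

AGGCCT occurs starting at position 98.
StuI cuts at 1 site.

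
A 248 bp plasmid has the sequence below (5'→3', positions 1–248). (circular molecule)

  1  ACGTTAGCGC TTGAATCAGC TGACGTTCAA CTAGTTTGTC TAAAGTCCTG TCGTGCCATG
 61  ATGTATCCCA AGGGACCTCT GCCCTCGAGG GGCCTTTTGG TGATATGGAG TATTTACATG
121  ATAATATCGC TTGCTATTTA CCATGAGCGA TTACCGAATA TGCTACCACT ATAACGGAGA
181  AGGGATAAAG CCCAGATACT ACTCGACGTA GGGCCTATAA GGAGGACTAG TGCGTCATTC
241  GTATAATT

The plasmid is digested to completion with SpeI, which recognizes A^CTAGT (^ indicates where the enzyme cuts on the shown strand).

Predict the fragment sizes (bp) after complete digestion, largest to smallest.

SpeI sites (ACTAGT) start at positions 30, 226.
SpeI cuts after the first base of each site, so after positions 30, 226.
Circular molecule, 2 cuts → 2 fragments:
  31–226 → 196 bp
  227–248 then 1–30 → 22 + 30 = 52 bp
Sorted largest to smallest: 196, 52 bp.

196, 52 bp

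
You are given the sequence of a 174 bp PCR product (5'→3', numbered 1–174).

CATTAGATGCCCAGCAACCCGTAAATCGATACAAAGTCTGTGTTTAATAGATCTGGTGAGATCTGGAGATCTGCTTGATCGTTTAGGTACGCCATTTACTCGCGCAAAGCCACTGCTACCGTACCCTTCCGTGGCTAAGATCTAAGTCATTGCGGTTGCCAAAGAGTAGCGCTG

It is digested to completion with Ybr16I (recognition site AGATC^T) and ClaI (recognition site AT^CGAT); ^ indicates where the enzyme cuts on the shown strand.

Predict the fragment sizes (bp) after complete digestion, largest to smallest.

71, 32, 27, 26, 10, 8 bp

Ybr16I sites (AGATCT) start at positions 49, 59, 67, 138.
Ybr16I cuts after base 5 of each site (before the last base), so after positions 53, 63, 71, 142.
The ClaI site (ATCGAT) starts at position 25.
ClaI cuts after base 2 of each site, so after position 26.
Combined cut positions: 26, 53, 63, 71, 142.
Linear molecule, 5 cuts → 6 fragments:
  1–26 → 26 bp
  27–53 → 27 bp
  54–63 → 10 bp
  64–71 → 8 bp
  72–142 → 71 bp
  143–174 → 32 bp
Sorted largest to smallest: 71, 32, 27, 26, 10, 8 bp.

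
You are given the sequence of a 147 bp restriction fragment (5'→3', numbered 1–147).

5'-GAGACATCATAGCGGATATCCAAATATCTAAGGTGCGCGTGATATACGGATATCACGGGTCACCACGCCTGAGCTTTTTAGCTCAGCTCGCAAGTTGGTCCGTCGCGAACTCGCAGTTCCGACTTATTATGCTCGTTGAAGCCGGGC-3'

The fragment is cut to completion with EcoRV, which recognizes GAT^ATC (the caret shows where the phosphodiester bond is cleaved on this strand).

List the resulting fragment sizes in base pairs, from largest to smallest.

96, 34, 17 bp

EcoRV sites (GATATC) start at positions 15, 49.
EcoRV cuts after base 3 of each site, so after positions 17, 51.
Linear molecule, 2 cuts → 3 fragments:
  1–17 → 17 bp
  18–51 → 34 bp
  52–147 → 96 bp
Sorted largest to smallest: 96, 34, 17 bp.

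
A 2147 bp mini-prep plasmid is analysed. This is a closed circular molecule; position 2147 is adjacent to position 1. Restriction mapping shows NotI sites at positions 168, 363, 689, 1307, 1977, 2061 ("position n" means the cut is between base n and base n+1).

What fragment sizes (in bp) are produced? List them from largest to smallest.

670, 618, 326, 254, 195, 84 bp

Circular molecule, 6 cuts → 6 fragments:
  363 − 168 = 195 bp
  689 − 363 = 326 bp
  1307 − 689 = 618 bp
  1977 − 1307 = 670 bp
  2061 − 1977 = 84 bp
  wrap: 2147 − 2061 + 168 = 254 bp
Sorted largest to smallest: 670, 618, 326, 254, 195, 84 bp.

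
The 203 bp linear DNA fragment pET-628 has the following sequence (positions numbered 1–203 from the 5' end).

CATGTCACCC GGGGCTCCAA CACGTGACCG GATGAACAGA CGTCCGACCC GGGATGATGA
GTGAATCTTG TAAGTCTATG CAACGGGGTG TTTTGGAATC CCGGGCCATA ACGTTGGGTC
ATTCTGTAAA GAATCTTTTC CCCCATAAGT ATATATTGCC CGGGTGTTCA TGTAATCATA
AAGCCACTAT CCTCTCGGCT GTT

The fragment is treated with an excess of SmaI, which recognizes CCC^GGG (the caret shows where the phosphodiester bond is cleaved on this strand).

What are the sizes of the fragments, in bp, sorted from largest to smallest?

59, 52, 42, 40, 10 bp

SmaI sites (CCCGGG) start at positions 8, 48, 100, 159.
SmaI cuts after base 3 of each site, so after positions 10, 50, 102, 161.
Linear molecule, 4 cuts → 5 fragments:
  1–10 → 10 bp
  11–50 → 40 bp
  51–102 → 52 bp
  103–161 → 59 bp
  162–203 → 42 bp
Sorted largest to smallest: 59, 52, 42, 40, 10 bp.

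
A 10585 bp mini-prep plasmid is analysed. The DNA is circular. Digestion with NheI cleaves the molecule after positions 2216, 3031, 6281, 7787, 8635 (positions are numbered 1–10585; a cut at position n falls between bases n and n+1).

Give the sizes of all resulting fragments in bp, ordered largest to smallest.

4166, 3250, 1506, 848, 815 bp

Circular molecule, 5 cuts → 5 fragments:
  3031 − 2216 = 815 bp
  6281 − 3031 = 3250 bp
  7787 − 6281 = 1506 bp
  8635 − 7787 = 848 bp
  wrap: 10585 − 8635 + 2216 = 4166 bp
Sorted largest to smallest: 4166, 3250, 1506, 848, 815 bp.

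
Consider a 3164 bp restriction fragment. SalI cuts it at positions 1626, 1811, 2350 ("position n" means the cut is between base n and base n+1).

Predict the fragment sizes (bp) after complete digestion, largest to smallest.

1626, 814, 539, 185 bp

Linear molecule, 3 cuts → 4 fragments:
  1626 − 0 = 1626 bp
  1811 − 1626 = 185 bp
  2350 − 1811 = 539 bp
  3164 − 2350 = 814 bp
Sorted largest to smallest: 1626, 814, 539, 185 bp.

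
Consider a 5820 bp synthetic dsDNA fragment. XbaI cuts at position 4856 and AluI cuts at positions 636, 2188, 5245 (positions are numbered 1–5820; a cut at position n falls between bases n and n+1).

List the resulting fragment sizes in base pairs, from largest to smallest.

2668, 1552, 636, 575, 389 bp

Combined cut positions (sorted): 636, 2188, 4856, 5245.
Linear molecule, 4 cuts → 5 fragments:
  636 − 0 = 636 bp
  2188 − 636 = 1552 bp
  4856 − 2188 = 2668 bp
  5245 − 4856 = 389 bp
  5820 − 5245 = 575 bp
Sorted largest to smallest: 2668, 1552, 636, 575, 389 bp.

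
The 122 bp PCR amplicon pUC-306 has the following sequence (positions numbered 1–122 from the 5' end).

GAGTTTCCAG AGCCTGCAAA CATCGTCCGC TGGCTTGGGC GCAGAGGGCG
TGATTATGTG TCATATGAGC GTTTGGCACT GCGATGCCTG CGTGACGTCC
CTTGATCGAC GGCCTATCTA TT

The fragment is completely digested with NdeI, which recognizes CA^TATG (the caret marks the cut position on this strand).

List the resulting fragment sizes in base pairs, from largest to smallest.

The NdeI site (CATATG) starts at position 62.
NdeI cuts after base 2 of each site, so after position 63.
Linear molecule, 1 cut → 2 fragments:
  1–63 → 63 bp
  64–122 → 59 bp
Sorted largest to smallest: 63, 59 bp.

63, 59 bp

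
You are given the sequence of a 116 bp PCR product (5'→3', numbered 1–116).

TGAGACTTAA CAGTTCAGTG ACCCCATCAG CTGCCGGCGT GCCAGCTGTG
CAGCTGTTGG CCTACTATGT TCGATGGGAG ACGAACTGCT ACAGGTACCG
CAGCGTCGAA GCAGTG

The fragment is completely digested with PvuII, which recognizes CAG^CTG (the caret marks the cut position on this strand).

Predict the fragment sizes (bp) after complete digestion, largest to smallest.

63, 30, 15, 8 bp

PvuII sites (CAGCTG) start at positions 28, 43, 51.
PvuII cuts after base 3 of each site, so after positions 30, 45, 53.
Linear molecule, 3 cuts → 4 fragments:
  1–30 → 30 bp
  31–45 → 15 bp
  46–53 → 8 bp
  54–116 → 63 bp
Sorted largest to smallest: 63, 30, 15, 8 bp.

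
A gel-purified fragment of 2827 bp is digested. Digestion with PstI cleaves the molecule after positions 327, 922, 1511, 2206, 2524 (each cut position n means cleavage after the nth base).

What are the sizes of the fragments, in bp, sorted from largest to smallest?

Linear molecule, 5 cuts → 6 fragments:
  327 − 0 = 327 bp
  922 − 327 = 595 bp
  1511 − 922 = 589 bp
  2206 − 1511 = 695 bp
  2524 − 2206 = 318 bp
  2827 − 2524 = 303 bp
Sorted largest to smallest: 695, 595, 589, 327, 318, 303 bp.

695, 595, 589, 327, 318, 303 bp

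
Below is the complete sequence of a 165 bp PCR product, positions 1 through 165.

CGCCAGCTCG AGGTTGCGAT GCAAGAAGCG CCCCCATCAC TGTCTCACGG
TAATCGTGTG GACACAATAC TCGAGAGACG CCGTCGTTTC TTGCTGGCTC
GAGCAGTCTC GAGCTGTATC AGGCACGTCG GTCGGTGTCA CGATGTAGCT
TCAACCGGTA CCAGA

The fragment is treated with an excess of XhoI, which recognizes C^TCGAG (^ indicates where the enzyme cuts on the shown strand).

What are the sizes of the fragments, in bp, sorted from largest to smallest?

63, 57, 28, 10, 7 bp

XhoI sites (CTCGAG) start at positions 7, 70, 98, 108.
XhoI cuts after the first base of each site, so after positions 7, 70, 98, 108.
Linear molecule, 4 cuts → 5 fragments:
  1–7 → 7 bp
  8–70 → 63 bp
  71–98 → 28 bp
  99–108 → 10 bp
  109–165 → 57 bp
Sorted largest to smallest: 63, 57, 28, 10, 7 bp.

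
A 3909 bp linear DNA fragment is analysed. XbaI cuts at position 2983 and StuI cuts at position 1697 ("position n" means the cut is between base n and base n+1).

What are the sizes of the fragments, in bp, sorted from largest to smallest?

Combined cut positions (sorted): 1697, 2983.
Linear molecule, 2 cuts → 3 fragments:
  1697 − 0 = 1697 bp
  2983 − 1697 = 1286 bp
  3909 − 2983 = 926 bp
Sorted largest to smallest: 1697, 1286, 926 bp.

1697, 1286, 926 bp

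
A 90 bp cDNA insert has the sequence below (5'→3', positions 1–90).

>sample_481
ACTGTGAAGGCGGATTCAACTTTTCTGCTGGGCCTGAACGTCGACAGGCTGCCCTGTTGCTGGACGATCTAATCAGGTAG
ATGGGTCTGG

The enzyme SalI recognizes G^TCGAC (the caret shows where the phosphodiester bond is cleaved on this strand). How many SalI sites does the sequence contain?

1

GTCGAC occurs starting at position 40.
SalI cuts at 1 site.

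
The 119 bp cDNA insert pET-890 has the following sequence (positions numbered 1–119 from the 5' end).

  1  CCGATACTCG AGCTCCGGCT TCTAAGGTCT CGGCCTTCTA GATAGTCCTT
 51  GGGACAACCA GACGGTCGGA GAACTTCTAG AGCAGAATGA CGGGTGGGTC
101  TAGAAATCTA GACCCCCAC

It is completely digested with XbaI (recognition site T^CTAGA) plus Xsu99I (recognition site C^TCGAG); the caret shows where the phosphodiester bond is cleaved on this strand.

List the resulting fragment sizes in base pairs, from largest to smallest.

39, 30, 23, 12, 8, 7 bp

XbaI sites (TCTAGA) start at positions 37, 76, 99, 107.
XbaI cuts after the first base of each site, so after positions 37, 76, 99, 107.
The Xsu99I site (CTCGAG) starts at position 7.
Xsu99I cuts after the first base of each site, so after position 7.
Combined cut positions: 7, 37, 76, 99, 107.
Linear molecule, 5 cuts → 6 fragments:
  1–7 → 7 bp
  8–37 → 30 bp
  38–76 → 39 bp
  77–99 → 23 bp
  100–107 → 8 bp
  108–119 → 12 bp
Sorted largest to smallest: 39, 30, 23, 12, 8, 7 bp.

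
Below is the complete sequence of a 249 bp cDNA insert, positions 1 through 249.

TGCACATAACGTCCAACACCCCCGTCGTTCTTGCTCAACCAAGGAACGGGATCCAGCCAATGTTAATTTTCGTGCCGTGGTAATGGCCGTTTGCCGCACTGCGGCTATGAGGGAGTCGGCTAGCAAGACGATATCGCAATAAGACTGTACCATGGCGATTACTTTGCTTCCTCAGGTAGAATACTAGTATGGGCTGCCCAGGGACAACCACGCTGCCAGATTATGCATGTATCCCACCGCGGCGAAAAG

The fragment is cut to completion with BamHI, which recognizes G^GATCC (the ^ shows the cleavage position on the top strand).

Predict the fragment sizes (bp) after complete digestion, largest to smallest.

200, 49 bp

The BamHI site (GGATCC) starts at position 49.
BamHI cuts after the first base of each site, so after position 49.
Linear molecule, 1 cut → 2 fragments:
  1–49 → 49 bp
  50–249 → 200 bp
Sorted largest to smallest: 200, 49 bp.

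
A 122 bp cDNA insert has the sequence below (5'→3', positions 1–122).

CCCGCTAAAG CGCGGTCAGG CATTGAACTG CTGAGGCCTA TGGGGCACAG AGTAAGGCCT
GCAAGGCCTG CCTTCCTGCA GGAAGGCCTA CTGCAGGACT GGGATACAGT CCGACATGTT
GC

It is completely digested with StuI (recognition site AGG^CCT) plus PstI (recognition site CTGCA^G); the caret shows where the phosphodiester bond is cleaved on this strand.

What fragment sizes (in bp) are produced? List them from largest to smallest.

36, 27, 21, 14, 9, 9, 6 bp

StuI sites (AGGCCT) start at positions 34, 55, 64, 84.
StuI cuts after base 3 of each site, so after positions 36, 57, 66, 86.
PstI sites (CTGCAG) start at positions 76, 91.
PstI cuts after base 5 of each site (before the last base), so after positions 80, 95.
Combined cut positions: 36, 57, 66, 80, 86, 95.
Linear molecule, 6 cuts → 7 fragments:
  1–36 → 36 bp
  37–57 → 21 bp
  58–66 → 9 bp
  67–80 → 14 bp
  81–86 → 6 bp
  87–95 → 9 bp
  96–122 → 27 bp
Sorted largest to smallest: 36, 27, 21, 14, 9, 9, 6 bp.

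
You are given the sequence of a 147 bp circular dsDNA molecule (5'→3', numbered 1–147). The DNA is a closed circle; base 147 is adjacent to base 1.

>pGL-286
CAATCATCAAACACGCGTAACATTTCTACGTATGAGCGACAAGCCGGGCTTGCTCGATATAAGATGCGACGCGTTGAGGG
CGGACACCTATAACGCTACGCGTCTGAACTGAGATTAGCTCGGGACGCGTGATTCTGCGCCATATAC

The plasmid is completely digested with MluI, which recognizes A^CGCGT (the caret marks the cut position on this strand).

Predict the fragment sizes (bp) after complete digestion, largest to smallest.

MluI sites (ACGCGT) start at positions 13, 69, 98, 125.
MluI cuts after the first base of each site, so after positions 13, 69, 98, 125.
Circular molecule, 4 cuts → 4 fragments:
  14–69 → 56 bp
  70–98 → 29 bp
  99–125 → 27 bp
  126–147 then 1–13 → 22 + 13 = 35 bp
Sorted largest to smallest: 56, 35, 29, 27 bp.

56, 35, 29, 27 bp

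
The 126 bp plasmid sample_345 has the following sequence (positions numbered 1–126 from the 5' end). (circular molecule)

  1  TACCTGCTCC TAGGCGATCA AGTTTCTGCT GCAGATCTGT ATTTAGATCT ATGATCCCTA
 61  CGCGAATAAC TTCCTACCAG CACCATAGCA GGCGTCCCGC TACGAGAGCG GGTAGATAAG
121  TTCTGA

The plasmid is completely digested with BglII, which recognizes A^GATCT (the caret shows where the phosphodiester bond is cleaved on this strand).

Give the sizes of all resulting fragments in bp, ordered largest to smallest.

114, 12 bp

BglII sites (AGATCT) start at positions 33, 45.
BglII cuts after the first base of each site, so after positions 33, 45.
Circular molecule, 2 cuts → 2 fragments:
  34–45 → 12 bp
  46–126 then 1–33 → 81 + 33 = 114 bp
Sorted largest to smallest: 114, 12 bp.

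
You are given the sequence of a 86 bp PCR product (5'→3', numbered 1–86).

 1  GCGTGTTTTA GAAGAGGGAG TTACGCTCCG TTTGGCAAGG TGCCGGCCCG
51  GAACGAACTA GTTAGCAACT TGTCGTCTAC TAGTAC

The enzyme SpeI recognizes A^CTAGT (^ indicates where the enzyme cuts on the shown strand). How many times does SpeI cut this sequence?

ACTAGT occurs starting at positions 57, 79.
SpeI cuts at 2 sites.

2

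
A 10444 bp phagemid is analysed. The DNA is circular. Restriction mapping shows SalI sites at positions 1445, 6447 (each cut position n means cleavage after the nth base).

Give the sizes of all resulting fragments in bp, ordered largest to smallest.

Circular molecule, 2 cuts → 2 fragments:
  6447 − 1445 = 5002 bp
  wrap: 10444 − 6447 + 1445 = 5442 bp
Sorted largest to smallest: 5442, 5002 bp.

5442, 5002 bp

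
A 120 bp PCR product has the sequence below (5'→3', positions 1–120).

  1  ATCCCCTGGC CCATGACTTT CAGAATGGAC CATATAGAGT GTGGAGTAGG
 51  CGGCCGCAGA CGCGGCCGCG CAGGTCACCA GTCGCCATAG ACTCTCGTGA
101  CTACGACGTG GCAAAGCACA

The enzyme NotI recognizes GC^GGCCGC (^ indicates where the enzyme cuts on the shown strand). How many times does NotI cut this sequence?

2

GCGGCCGC occurs starting at positions 50, 62.
NotI cuts at 2 sites.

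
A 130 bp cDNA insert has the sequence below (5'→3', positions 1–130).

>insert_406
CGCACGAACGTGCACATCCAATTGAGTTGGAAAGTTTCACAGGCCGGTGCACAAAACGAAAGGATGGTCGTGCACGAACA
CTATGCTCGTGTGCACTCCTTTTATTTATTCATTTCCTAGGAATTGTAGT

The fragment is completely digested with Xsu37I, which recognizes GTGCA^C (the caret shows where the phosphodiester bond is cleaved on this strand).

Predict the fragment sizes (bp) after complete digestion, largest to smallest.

Xsu37I sites (GTGCAC) start at positions 10, 47, 70, 91.
Xsu37I cuts after base 5 of each site (before the last base), so after positions 14, 51, 74, 95.
Linear molecule, 4 cuts → 5 fragments:
  1–14 → 14 bp
  15–51 → 37 bp
  52–74 → 23 bp
  75–95 → 21 bp
  96–130 → 35 bp
Sorted largest to smallest: 37, 35, 23, 21, 14 bp.

37, 35, 23, 21, 14 bp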